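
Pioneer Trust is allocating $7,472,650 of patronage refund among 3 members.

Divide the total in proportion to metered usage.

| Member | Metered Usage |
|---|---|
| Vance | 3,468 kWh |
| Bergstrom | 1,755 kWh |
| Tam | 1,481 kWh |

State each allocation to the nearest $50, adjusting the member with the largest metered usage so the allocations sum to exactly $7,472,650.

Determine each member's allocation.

Metered usage total: 3,468 + 1,755 + 1,481 = 6,704.
Proportional shares: Vance 3,865,625.03; Bergstrom 1,956,220.28; Tam 1,650,804.69.
Rounded to nearest $50: Vance $3,865,650; Bergstrom $1,956,200; Tam $1,650,800. Sum = $7,472,650.
Rounded total matches; no reconciliation needed.

Vance: $3,865,650 | Bergstrom: $1,956,200 | Tam: $1,650,800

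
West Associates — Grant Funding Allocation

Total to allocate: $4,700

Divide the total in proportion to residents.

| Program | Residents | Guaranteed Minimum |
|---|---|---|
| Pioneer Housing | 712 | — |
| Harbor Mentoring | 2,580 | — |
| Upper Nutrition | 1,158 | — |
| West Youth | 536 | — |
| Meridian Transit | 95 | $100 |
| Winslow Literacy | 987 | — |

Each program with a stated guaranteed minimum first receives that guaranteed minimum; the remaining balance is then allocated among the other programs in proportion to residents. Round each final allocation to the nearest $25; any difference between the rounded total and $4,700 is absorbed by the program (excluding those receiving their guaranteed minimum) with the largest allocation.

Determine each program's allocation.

Pioneer Housing: $550; Harbor Mentoring: $1,975; Upper Nutrition: $900; West Youth: $425; Meridian Transit: $100; Winslow Literacy: $750

Minimums first: Meridian Transit $100. Remaining pool $4,600.
Remaining pool split over remaining residents 5,973: Pioneer Housing 548.33 → $550; Harbor Mentoring 1,986.94 → $1,975; Upper Nutrition 891.81 → $900; West Youth 412.79 → $425; Winslow Literacy 760.12 → $750.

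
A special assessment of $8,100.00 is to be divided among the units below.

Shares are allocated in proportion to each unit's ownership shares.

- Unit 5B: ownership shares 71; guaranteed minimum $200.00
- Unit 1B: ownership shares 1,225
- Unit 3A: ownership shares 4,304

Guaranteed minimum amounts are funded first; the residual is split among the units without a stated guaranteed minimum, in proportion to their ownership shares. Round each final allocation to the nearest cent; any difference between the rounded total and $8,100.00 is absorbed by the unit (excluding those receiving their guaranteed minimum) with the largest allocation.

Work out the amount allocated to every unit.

Guaranteed amounts: Unit 5B $200.00. Remaining pool $7,900.00.
Remaining pool split over remaining ownership shares 5,529: Unit 1B 1,750.3165 → $1,750.32; Unit 3A 6,149.6835 → $6,149.68.

Unit 5B: $200.00 | Unit 1B: $1,750.32 | Unit 3A: $6,149.68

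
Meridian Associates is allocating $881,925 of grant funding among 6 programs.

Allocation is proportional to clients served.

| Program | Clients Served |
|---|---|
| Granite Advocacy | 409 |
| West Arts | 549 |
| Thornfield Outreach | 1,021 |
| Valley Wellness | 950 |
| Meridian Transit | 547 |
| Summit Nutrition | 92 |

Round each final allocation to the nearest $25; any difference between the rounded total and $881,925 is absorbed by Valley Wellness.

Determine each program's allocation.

Sum of clients served: 3,568.
Raw shares: Granite Advocacy 409/3,568 × $881,925 = 101,095.10; West Arts 549/3,568 × $881,925 = 135,699.78; Thornfield Outreach 1,021/3,568 × $881,925 = 252,366.99; Valley Wellness 950/3,568 × $881,925 = 234,817.47; Meridian Transit 547/3,568 × $881,925 = 135,205.43; Summit Nutrition 92/3,568 × $881,925 = 22,740.22.
After rounding ($25): Granite Advocacy $101,100; West Arts $135,700; Thornfield Outreach $252,375; Valley Wellness $234,825; Meridian Transit $135,200; Summit Nutrition $22,750. Sum = $881,950.
Difference $881,925 − $881,950 = −$25 applied to Valley Wellness: Valley Wellness becomes $234,800.

Granite Advocacy: $101,100 | West Arts: $135,700 | Thornfield Outreach: $252,375 | Valley Wellness: $234,800 | Meridian Transit: $135,200 | Summit Nutrition: $22,750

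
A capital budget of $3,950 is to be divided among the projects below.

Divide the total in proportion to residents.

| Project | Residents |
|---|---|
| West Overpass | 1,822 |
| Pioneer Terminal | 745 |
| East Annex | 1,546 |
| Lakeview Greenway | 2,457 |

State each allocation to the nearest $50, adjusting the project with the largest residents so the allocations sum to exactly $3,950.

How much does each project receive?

Total residents = 1,822 + 745 + 1,546 + 2,457 = 6,570.
Proportional shares: West Overpass 1,095.42; Pioneer Terminal 447.91; East Annex 929.48; Lakeview Greenway 1,477.19.
At nearest $50: West Overpass $1,100; Pioneer Terminal $450; East Annex $950; Lakeview Greenway $1,500. Sum = $4,000.
Difference $3,950 − $4,000 = −$50 applied to largest residents (Lakeview Greenway): Lakeview Greenway becomes $1,450.

West Overpass: $1,100 · Pioneer Terminal: $450 · East Annex: $950 · Lakeview Greenway: $1,450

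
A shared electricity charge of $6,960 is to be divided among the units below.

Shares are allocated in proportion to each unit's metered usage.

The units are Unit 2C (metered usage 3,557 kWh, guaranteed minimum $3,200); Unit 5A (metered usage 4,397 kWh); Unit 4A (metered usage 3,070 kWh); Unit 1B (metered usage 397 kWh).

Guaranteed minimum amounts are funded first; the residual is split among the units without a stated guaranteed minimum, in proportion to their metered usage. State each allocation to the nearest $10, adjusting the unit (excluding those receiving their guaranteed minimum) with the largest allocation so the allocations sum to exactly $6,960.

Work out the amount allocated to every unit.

Unit 2C: $3,200 | Unit 5A: $2,100 | Unit 4A: $1,470 | Unit 1B: $190

Guaranteed amounts: Unit 2C $3,200. Residual $3,760.
Residual split over remaining metered usage 7,864: Unit 5A 2,102.33 → $2,100; Unit 4A 1,467.85 → $1,470; Unit 1B 189.82 → $190.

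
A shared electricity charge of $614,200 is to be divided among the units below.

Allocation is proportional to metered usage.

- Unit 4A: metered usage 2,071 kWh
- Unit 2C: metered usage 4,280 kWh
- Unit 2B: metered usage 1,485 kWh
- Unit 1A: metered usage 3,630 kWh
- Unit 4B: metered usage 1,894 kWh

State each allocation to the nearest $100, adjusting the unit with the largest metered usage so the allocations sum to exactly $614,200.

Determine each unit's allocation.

Combined metered usage = 13,360.
Pro-rata amounts: Unit 4A 2,071/13,360 × $614,200 = 95,210.19; Unit 2C 4,280/13,360 × $614,200 = 196,764.67; Unit 2B 1,485/13,360 × $614,200 = 68,269.99; Unit 1A 3,630/13,360 × $614,200 = 166,882.19; Unit 4B 1,894/13,360 × $614,200 = 87,072.96.
After rounding ($100): Unit 4A $95,200; Unit 2C $196,800; Unit 2B $68,300; Unit 1A $166,900; Unit 4B $87,100. Sum = $614,300.
Difference $614,200 − $614,300 = −$100 applied to largest metered usage (Unit 2C): Unit 2C becomes $196,700.

Unit 4A: $95,200 | Unit 2C: $196,700 | Unit 2B: $68,300 | Unit 1A: $166,900 | Unit 4B: $87,100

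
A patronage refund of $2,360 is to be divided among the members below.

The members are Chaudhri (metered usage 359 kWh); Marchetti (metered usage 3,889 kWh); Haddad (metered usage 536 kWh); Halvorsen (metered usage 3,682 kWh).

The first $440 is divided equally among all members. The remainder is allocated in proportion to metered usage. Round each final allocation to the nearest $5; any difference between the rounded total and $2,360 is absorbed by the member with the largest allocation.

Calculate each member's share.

Chaudhri: $190 | Marchetti: $995 | Haddad: $230 | Halvorsen: $945

Equal tier: $440 ÷ 4 = $110 apiece.
Remainder $1,920 by metered usage (total 8,466): Chaudhri 81.42 → $80; Marchetti 881.98 → $880; Haddad 121.56 → $120; Halvorsen 835.04 → $835.
Rounding difference +$5 on remainder applied to Marchetti.
Totals: Chaudhri $110 + $80 = $190; Marchetti $110 + $885 = $995; Haddad $110 + $120 = $230; Halvorsen $110 + $835 = $945.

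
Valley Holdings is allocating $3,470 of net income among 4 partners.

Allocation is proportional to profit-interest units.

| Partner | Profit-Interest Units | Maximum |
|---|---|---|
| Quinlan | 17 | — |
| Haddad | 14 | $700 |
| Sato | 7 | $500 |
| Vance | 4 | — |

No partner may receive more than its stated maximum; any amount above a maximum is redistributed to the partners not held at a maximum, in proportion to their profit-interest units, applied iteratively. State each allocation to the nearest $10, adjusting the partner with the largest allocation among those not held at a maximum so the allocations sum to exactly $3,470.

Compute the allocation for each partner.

Quinlan: $1,840 · Haddad: $700 · Sato: $500 · Vance: $430

Total profit-interest units = 42.
Unconstrained shares: Quinlan 1,404.52; Haddad 1,156.67; Sato 578.33; Vance 330.48.
Cap binds for Haddad ($700), Sato ($500); remaining pool $2,270 reallocated over remaining profit-interest units 21.
Remaining shares: Quinlan 1,837.62 → $1,840; Vance 432.38 → $430.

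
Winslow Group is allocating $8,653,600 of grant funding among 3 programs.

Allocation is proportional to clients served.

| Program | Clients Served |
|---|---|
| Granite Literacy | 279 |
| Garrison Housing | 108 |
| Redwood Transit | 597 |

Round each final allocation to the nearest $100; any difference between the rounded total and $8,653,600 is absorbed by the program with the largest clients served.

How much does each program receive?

Combined clients served = 279 + 108 + 597 = 984.
Raw shares: Granite Literacy 2,453,612.20; Garrison Housing 949,785.37; Redwood Transit 5,250,202.44.
At nearest $100: Granite Literacy $2,453,600; Garrison Housing $949,800; Redwood Transit $5,250,200. Sum = $8,653,600.
Sum already equals the total — no adjustment.

Granite Literacy: $2,453,600; Garrison Housing: $949,800; Redwood Transit: $5,250,200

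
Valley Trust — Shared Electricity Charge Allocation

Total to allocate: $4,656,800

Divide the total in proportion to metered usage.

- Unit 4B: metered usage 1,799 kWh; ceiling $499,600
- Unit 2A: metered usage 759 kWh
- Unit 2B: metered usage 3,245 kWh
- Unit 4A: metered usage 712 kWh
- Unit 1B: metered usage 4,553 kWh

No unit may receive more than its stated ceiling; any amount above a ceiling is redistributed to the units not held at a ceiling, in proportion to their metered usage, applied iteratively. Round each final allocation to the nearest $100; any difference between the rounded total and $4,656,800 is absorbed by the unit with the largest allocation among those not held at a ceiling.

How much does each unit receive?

Unit 4B: $499,600; Unit 2A: $340,400; Unit 2B: $1,455,400; Unit 4A: $319,300; Unit 1B: $2,042,100

Combined metered usage = 11,068.
Pro-rata shares before constraints: Unit 4B 756,919.34; Unit 2A 319,345.07; Unit 2B 1,365,315.87; Unit 4A 299,570.08; Unit 1B 1,915,649.66.
Capped: Unit 4B ($499,600); remaining pool $4,157,200 reallocated over remaining metered usage 9,269.
Remaining shares: Unit 2A 340,415.88 → $340,400; Unit 2B 1,455,401.23 → $1,455,400; Unit 4A 319,336.11 → $319,300; Unit 1B 2,042,046.78 → $2,042,000.
Rounding difference +$100 applied to Unit 1B → $2,042,100.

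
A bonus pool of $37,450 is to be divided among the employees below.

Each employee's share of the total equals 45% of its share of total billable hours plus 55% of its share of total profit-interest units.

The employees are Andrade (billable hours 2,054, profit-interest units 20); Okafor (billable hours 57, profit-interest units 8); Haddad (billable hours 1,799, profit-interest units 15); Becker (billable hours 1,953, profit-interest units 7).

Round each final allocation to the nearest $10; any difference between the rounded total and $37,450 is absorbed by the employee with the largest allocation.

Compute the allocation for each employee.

Totals — billable hours 5,863, profit-interest units 50.
Combined weights (45% billable hours + 55% profit-interest units): Andrade 0.3776; Okafor 0.0924; Haddad 0.3031; Becker 0.2269.
Proportional shares: Andrade 14,142.98; Okafor 3,459.44; Haddad 11,350.26; Becker 8,497.32.
Rounded to nearest $10: Andrade $14,140; Okafor $3,460; Haddad $11,350; Becker $8,500. Sum = $37,450.
No rounding difference to absorb.

Andrade: $14,140 | Okafor: $3,460 | Haddad: $11,350 | Becker: $8,500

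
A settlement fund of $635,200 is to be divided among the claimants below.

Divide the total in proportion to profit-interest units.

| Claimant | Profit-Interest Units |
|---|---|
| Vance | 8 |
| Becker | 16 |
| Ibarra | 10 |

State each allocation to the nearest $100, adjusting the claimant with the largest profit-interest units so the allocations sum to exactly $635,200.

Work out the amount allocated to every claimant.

Profit-interest units total: 8 + 16 + 10 = 34.
Raw shares: Vance 149,458.82; Becker 298,917.65; Ibarra 186,823.53.
After rounding ($100): Vance $149,500; Becker $298,900; Ibarra $186,800. Sum = $635,200.
No rounding difference to absorb.

Vance: $149,500 | Becker: $298,900 | Ibarra: $186,800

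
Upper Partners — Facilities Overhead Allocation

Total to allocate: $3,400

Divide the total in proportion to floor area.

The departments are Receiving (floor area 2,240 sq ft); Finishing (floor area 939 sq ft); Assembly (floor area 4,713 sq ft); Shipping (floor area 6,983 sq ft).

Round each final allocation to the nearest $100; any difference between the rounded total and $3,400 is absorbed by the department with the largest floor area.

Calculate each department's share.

Combined floor area = 2,240 + 939 + 4,713 + 6,983 = 14,875.
Pro-rata amounts: Receiving 512.00; Finishing 214.63; Assembly 1,077.26; Shipping 1,596.11.
At nearest $100: Receiving $500; Finishing $200; Assembly $1,100; Shipping $1,600. Sum = $3,400.
No rounding difference to absorb.

Receiving: $500 · Finishing: $200 · Assembly: $1,100 · Shipping: $1,600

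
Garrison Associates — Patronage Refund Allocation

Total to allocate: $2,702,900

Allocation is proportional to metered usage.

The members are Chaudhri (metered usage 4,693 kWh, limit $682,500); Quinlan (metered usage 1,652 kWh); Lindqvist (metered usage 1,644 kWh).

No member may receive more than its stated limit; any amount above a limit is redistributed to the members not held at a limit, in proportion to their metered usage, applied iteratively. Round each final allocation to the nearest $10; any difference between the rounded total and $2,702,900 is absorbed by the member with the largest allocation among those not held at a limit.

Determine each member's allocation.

Chaudhri: $682,500 · Quinlan: $1,012,650 · Lindqvist: $1,007,750

Total metered usage = 7,989.
Pro-rata shares before constraints: Chaudhri 1,587,771.90; Quinlan 558,917.36; Lindqvist 556,210.74.
Capped: Chaudhri ($682,500); residual $2,020,400 reallocated over remaining metered usage 3,296.
Remaining shares: Quinlan 1,012,651.94 → $1,012,650; Lindqvist 1,007,748.06 → $1,007,750.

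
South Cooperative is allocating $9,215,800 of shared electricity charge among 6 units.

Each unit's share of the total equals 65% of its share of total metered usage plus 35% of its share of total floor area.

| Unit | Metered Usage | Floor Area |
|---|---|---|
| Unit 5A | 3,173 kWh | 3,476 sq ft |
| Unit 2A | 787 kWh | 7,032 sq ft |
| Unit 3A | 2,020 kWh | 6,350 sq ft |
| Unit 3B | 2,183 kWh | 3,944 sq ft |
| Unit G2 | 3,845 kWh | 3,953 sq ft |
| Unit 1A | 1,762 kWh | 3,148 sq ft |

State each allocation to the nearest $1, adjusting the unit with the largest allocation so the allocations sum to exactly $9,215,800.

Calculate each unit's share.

Unit 5A: $1,782,147 · Unit 2A: $1,155,248 · Unit 3A: $1,612,794 · Unit 3B: $1,405,574 · Unit G2: $2,129,624 · Unit 1A: $1,130,413

Metered usage total 13,770; floor area total 27,903.
Blended shares (65% metered usage + 35% floor area): Unit 5A 0.1934; Unit 2A 0.1254; Unit 3A 0.1750; Unit 3B 0.1525; Unit G2 0.2311; Unit 1A 0.1227.
Pro-rata amounts: Unit 5A 1,782,147.26; Unit 2A 1,155,248.17; Unit 3A 1,612,794.02; Unit 3B 1,405,574.10; Unit G2 2,129,623.11; Unit 1A 1,130,413.34.
Rounded to nearest $1: Unit 5A $1,782,147; Unit 2A $1,155,248; Unit 3A $1,612,794; Unit 3B $1,405,574; Unit G2 $2,129,623; Unit 1A $1,130,413. Sum = $9,215,799.
Difference $9,215,800 − $9,215,799 = +$1 applied to largest allocation (Unit G2): Unit G2 becomes $2,129,624.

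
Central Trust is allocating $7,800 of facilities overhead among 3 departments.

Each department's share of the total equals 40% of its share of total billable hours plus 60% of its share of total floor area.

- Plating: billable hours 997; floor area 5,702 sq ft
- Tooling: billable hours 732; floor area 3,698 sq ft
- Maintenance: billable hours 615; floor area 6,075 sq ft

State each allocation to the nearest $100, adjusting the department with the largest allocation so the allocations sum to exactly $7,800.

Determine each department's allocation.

Totals — billable hours 2,344, floor area 15,475.
Combined weights (40% billable hours + 60% floor area): Plating 0.3912; Tooling 0.2683; Maintenance 0.3405.
Raw shares: Plating 3,051.48; Tooling 2,092.70; Maintenance 2,655.82.
At nearest $100: Plating $3,100; Tooling $2,100; Maintenance $2,700. Sum = $7,900.
Difference $7,800 − $7,900 = −$100 applied to largest allocation (Plating): Plating becomes $3,000.

Plating: $3,000 · Tooling: $2,100 · Maintenance: $2,700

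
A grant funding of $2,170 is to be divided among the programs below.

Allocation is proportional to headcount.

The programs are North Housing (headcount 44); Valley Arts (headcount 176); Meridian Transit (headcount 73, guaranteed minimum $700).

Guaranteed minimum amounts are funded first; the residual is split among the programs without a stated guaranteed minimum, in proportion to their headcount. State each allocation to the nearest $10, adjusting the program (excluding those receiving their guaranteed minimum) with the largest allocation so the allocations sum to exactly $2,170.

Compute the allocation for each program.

Guaranteed amounts: Meridian Transit $700. Remaining pool $1,470.
Remaining pool split over remaining headcount 220: North Housing 294.00 → $290; Valley Arts 1,176.00 → $1,180.

North Housing: $290 | Valley Arts: $1,180 | Meridian Transit: $700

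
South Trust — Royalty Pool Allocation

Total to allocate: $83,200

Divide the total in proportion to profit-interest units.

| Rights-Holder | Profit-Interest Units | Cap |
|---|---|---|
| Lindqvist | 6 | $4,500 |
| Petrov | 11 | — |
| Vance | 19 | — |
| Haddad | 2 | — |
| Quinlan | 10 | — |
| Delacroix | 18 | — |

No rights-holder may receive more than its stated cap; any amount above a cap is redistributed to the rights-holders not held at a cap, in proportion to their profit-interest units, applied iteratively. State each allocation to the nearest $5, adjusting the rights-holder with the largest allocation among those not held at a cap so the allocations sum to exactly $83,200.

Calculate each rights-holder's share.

Lindqvist: $4,500; Petrov: $14,430; Vance: $24,920; Haddad: $2,625; Quinlan: $13,115; Delacroix: $23,610

Sum of profit-interest units: 66.
Pro-rata shares before constraints: Lindqvist 7,563.64; Petrov 13,866.67; Vance 23,951.52; Haddad 2,521.21; Quinlan 12,606.06; Delacroix 22,690.91.
Cap binds for Lindqvist ($4,500); residual $78,700 reallocated over remaining profit-interest units 60.
Remaining shares: Petrov 14,428.33 → $14,430; Vance 24,921.67 → $24,920; Haddad 2,623.33 → $2,625; Quinlan 13,116.67 → $13,115; Delacroix 23,610.00 → $23,610.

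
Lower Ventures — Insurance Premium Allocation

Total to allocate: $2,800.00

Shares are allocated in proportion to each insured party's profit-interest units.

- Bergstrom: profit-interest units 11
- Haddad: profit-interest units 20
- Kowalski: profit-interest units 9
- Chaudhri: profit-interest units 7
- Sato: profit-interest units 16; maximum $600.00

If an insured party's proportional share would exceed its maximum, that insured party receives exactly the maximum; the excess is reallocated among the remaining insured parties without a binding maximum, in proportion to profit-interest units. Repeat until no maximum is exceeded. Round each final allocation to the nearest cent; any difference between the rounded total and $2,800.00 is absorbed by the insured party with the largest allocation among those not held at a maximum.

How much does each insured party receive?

Sum of profit-interest units: 63.
Proportional shares (ignoring caps): Bergstrom 488.8889; Haddad 888.8889; Kowalski 400.0000; Chaudhri 311.1111; Sato 711.1111.
Held at cap: Sato ($600.00); remaining pool $2,200.00 reallocated over remaining profit-interest units 47.
Redistributed shares: Bergstrom 514.8936 → $514.89; Haddad 936.1702 → $936.17; Kowalski 421.2766 → $421.28; Chaudhri 327.6596 → $327.66.

Bergstrom: $514.89; Haddad: $936.17; Kowalski: $421.28; Chaudhri: $327.66; Sato: $600.00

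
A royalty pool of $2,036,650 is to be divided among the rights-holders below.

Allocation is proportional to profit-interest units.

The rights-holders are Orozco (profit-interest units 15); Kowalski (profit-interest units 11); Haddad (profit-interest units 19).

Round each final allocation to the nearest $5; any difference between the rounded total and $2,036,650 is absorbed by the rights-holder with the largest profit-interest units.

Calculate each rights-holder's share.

Orozco: $678,885; Kowalski: $497,850; Haddad: $859,915

Total profit-interest units = 45.
Unrounded shares: Orozco 15/45 × $2,036,650 = 678,883.33; Kowalski 11/45 × $2,036,650 = 497,847.78; Haddad 19/45 × $2,036,650 = 859,918.89.
Rounded to nearest $5: Orozco $678,885; Kowalski $497,850; Haddad $859,920. Sum = $2,036,655.
Difference $2,036,650 − $2,036,655 = −$5 applied to largest profit-interest units (Haddad): Haddad becomes $859,915.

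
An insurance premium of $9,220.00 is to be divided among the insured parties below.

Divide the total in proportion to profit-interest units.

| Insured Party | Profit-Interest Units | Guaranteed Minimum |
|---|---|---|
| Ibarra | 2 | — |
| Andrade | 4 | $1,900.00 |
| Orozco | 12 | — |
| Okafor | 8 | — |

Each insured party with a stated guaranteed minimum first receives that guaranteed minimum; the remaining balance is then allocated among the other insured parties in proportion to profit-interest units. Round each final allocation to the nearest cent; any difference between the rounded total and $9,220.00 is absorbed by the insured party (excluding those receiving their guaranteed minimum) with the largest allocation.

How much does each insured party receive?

Ibarra: $665.45 | Andrade: $1,900.00 | Orozco: $3,992.73 | Okafor: $2,661.82

Guaranteed amounts: Andrade $1,900.00. Residual $7,320.00.
Residual split over remaining profit-interest units 22: Ibarra 665.4545 → $665.45; Orozco 3,992.7273 → $3,992.73; Okafor 2,661.8182 → $2,661.82.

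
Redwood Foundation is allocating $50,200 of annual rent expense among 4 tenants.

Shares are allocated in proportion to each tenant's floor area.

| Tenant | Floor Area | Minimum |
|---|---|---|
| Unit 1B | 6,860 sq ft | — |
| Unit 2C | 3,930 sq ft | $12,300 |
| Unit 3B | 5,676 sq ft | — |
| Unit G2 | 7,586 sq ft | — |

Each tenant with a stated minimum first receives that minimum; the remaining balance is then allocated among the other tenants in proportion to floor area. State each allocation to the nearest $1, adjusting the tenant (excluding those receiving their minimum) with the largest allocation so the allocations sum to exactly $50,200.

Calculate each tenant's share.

Unit 1B: $12,921 · Unit 2C: $12,300 · Unit 3B: $10,691 · Unit G2: $14,288

Guaranteed amounts: Unit 2C $12,300. Remaining pool $37,900.
Remaining pool split over remaining floor area 20,122: Unit 1B 12,920.88 → $12,921; Unit 3B 10,690.81 → $10,691; Unit G2 14,288.31 → $14,288.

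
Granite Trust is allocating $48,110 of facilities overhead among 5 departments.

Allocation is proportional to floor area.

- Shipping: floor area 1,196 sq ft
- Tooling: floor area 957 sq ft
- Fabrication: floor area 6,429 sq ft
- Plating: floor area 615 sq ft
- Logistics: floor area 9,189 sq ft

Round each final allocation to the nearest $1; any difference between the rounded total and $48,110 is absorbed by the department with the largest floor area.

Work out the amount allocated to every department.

Combined floor area = 18,386.
Raw shares: Shipping 1,196/18,386 × $48,110 = 3,129.53; Tooling 957/18,386 × $48,110 = 2,504.15; Fabrication 6,429/18,386 × $48,110 = 16,822.54; Plating 615/18,386 × $48,110 = 1,609.25; Logistics 9,189/18,386 × $48,110 = 24,044.53.
At nearest $1: Shipping $3,130; Tooling $2,504; Fabrication $16,823; Plating $1,609; Logistics $24,045. Sum = $48,111.
Difference $48,110 − $48,111 = −$1 applied to largest floor area (Logistics): Logistics becomes $24,044.

Shipping: $3,130; Tooling: $2,504; Fabrication: $16,823; Plating: $1,609; Logistics: $24,044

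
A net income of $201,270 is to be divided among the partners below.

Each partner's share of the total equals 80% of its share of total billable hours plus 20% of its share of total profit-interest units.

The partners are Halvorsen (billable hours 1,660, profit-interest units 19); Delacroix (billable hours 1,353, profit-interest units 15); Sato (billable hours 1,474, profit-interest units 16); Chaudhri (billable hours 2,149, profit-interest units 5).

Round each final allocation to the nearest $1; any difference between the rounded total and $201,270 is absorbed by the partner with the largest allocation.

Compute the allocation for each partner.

Halvorsen: $54,184 · Delacroix: $43,808 · Sato: $47,475 · Chaudhri: $55,803

Billable hours total 6,636; profit-interest units total 55.
Blended shares (80% billable hours + 20% profit-interest units): Halvorsen 0.2692; Delacroix 0.2177; Sato 0.2359; Chaudhri 0.2773.
Unrounded shares: Halvorsen 54,184.19; Delacroix 43,807.58; Sato 47,475.41; Chaudhri 55,802.82.
Rounded to nearest $1: Halvorsen $54,184; Delacroix $43,808; Sato $47,475; Chaudhri $55,803. Sum = $201,270.
Rounded total matches; no reconciliation needed.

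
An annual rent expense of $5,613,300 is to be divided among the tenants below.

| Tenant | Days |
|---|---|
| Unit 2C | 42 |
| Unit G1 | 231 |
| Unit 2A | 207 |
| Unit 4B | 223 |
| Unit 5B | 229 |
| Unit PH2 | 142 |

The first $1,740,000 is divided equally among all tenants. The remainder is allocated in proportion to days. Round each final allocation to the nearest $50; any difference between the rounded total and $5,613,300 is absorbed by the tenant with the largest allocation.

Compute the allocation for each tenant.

Unit 2C: $441,450 · Unit G1: $1,123,100 · Unit 2A: $1,036,550 · Unit 4B: $1,094,250 · Unit 5B: $1,115,850 · Unit PH2: $802,100

Equal tier: $1,740,000 ÷ 6 = $290,000 apiece.
Remainder $3,873,300 by days (total 1,074): Unit 2C 151,469.83 → $151,450; Unit G1 833,084.08 → $833,100; Unit 2A 746,529.89 → $746,550; Unit 4B 804,232.68 → $804,250; Unit 5B 825,871.23 → $825,850; Unit PH2 512,112.29 → $512,100.
Totals: Unit 2C $290,000 + $151,450 = $441,450; Unit G1 $290,000 + $833,100 = $1,123,100; Unit 2A $290,000 + $746,550 = $1,036,550; Unit 4B $290,000 + $804,250 = $1,094,250; Unit 5B $290,000 + $825,850 = $1,115,850; Unit PH2 $290,000 + $512,100 = $802,100.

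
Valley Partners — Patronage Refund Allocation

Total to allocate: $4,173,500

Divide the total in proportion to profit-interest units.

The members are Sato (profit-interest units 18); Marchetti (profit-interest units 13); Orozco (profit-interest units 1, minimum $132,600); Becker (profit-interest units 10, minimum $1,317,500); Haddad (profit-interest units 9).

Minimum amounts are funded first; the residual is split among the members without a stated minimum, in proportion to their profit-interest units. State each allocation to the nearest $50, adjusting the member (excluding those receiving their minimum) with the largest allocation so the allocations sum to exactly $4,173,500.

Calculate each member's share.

Sato: $1,225,550 · Marchetti: $885,100 · Orozco: $132,600 · Becker: $1,317,500 · Haddad: $612,750

Fund the minimums — Orozco $132,600; Becker $1,317,500. Residual $2,723,400.
Residual split over remaining profit-interest units 40: Sato 1,225,530.00 → $1,225,550; Marchetti 885,105.00 → $885,100; Haddad 612,765.00 → $612,750.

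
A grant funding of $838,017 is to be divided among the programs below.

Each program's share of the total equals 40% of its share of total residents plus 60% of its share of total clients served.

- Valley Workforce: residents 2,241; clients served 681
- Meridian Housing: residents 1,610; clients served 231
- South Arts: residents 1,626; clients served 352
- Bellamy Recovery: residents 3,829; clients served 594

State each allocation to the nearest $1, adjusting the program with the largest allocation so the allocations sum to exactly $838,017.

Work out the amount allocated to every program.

Totals — residents 9,306, clients served 1,858.
Blended shares (40% residents + 60% clients served): Valley Workforce 0.3162; Meridian Housing 0.1438; South Arts 0.1836; Bellamy Recovery 0.3564.
Unrounded shares: Valley Workforce 265,013.52; Meridian Housing 120,506.01; South Arts 153,827.24; Bellamy Recovery 298,670.22.
At nearest $1: Valley Workforce $265,014; Meridian Housing $120,506; South Arts $153,827; Bellamy Recovery $298,670. Sum = $838,017.
No rounding difference to absorb.

Valley Workforce: $265,014; Meridian Housing: $120,506; South Arts: $153,827; Bellamy Recovery: $298,670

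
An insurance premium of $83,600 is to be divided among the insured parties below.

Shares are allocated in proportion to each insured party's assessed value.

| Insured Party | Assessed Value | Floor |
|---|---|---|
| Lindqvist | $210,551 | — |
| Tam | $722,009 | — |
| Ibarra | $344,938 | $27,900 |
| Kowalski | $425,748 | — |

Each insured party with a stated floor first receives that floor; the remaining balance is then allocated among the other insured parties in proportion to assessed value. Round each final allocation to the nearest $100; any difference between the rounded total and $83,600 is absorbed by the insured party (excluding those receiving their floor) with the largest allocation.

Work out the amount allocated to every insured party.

Lindqvist: $8,600 | Tam: $29,600 | Ibarra: $27,900 | Kowalski: $17,500

Fund the minimums — Ibarra $27,900. Remaining pool $55,700.
Remaining pool split over remaining assessed value 1,358,308: Lindqvist 8,634.04 → $8,600; Tam 29,607.35 → $29,600; Kowalski 17,458.61 → $17,500.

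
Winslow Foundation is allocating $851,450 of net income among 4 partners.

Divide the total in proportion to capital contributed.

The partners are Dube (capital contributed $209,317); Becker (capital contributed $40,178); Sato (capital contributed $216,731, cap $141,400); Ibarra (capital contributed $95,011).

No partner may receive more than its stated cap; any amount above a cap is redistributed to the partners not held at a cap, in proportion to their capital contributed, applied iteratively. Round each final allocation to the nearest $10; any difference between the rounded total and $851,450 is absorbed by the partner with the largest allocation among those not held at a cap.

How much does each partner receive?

Dube: $431,420 | Becker: $82,810 | Sato: $141,400 | Ibarra: $195,820

Sum of capital contributed: 561,237.
Unconstrained shares: Dube 317,553.83; Becker 60,953.85; Sato 328,801.58; Ibarra 144,140.74.
Capped: Sato ($141,400); remaining pool $710,050 reallocated over remaining capital contributed 344,506.
Shares after redistribution: Dube 431,416.39 → $431,420; Becker 82,809.56 → $82,810; Ibarra 195,824.05 → $195,820.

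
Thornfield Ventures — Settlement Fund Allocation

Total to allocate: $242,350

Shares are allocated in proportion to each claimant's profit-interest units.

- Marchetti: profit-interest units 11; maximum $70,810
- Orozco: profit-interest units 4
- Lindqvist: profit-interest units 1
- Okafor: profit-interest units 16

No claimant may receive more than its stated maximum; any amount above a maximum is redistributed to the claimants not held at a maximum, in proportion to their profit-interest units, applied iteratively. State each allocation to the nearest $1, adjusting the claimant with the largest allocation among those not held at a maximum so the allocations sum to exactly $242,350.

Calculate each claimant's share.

Marchetti: $70,810 | Orozco: $32,674 | Lindqvist: $8,169 | Okafor: $130,697

Sum of profit-interest units: 32.
Pro-rata shares before constraints: Marchetti 83,307.81; Orozco 30,293.75; Lindqvist 7,573.44; Okafor 121,175.00.
Held at cap: Marchetti ($70,810); remaining pool $171,540 reallocated over remaining profit-interest units 21.
Shares after redistribution: Orozco 32,674.29 → $32,674; Lindqvist 8,168.57 → $8,169; Okafor 130,697.14 → $130,697.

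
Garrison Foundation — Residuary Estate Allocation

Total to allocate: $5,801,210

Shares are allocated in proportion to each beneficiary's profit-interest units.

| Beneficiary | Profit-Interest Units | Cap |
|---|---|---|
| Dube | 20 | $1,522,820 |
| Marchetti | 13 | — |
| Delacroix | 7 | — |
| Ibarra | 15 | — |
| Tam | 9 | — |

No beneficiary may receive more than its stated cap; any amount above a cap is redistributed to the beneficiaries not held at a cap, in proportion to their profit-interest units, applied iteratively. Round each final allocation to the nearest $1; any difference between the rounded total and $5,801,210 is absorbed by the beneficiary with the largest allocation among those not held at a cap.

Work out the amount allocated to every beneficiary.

Dube: $1,522,820; Marchetti: $1,264,070; Delacroix: $680,653; Ibarra: $1,458,542; Tam: $875,125

Combined profit-interest units = 64.
Proportional shares (ignoring caps): Dube 1,812,878.12; Marchetti 1,178,370.78; Delacroix 634,507.34; Ibarra 1,359,658.59; Tam 815,795.16.
Held at cap: Dube ($1,522,820); residual $4,278,390 reallocated over remaining profit-interest units 44.
Shares after redistribution: Marchetti 1,264,069.77 → $1,264,070; Delacroix 680,652.95 → $680,653; Ibarra 1,458,542.05 → $1,458,542; Tam 875,125.23 → $875,125.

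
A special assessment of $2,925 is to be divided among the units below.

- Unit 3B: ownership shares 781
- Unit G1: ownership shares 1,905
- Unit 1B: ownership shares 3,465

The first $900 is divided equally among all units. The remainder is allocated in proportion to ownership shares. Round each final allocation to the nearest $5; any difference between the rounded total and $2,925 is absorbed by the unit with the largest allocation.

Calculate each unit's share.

Unit 3B: $555 · Unit G1: $925 · Unit 1B: $1,445

$900 shared equally gives $300 per unit.
Remainder $2,025 by ownership shares (total 6,151): Unit 3B 257.12 → $255; Unit G1 627.15 → $625; Unit 1B 1,140.73 → $1,140.
Rounding difference +$5 on remainder applied to Unit 1B.
Totals: Unit 3B $300 + $255 = $555; Unit G1 $300 + $625 = $925; Unit 1B $300 + $1,145 = $1,445.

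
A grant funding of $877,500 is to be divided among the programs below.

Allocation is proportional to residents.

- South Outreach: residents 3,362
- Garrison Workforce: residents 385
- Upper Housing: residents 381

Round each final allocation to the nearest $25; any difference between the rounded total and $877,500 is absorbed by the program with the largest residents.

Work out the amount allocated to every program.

South Outreach: $714,650 | Garrison Workforce: $81,850 | Upper Housing: $81,000

Sum of residents: 4,128.
Unrounded shares: South Outreach 3,362/4,128 × $877,500 = 714,669.33; Garrison Workforce 385/4,128 × $877,500 = 81,840.48; Upper Housing 381/4,128 × $877,500 = 80,990.19.
Rounded to nearest $25: South Outreach $714,675; Garrison Workforce $81,850; Upper Housing $81,000. Sum = $877,525.
Difference $877,500 − $877,525 = −$25 applied to largest residents (South Outreach): South Outreach becomes $714,650.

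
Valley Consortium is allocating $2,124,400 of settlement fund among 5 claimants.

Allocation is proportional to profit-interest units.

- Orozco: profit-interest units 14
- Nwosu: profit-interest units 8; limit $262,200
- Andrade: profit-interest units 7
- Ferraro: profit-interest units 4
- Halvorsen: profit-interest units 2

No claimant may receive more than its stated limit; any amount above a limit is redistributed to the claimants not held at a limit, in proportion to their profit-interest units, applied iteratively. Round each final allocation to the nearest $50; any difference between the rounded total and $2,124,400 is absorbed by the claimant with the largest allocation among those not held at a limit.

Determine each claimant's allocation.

Orozco: $965,550 | Nwosu: $262,200 | Andrade: $482,800 | Ferraro: $275,900 | Halvorsen: $137,950

Combined profit-interest units = 35.
Unconstrained shares: Orozco 849,760.00; Nwosu 485,577.14; Andrade 424,880.00; Ferraro 242,788.57; Halvorsen 121,394.29.
Held at cap: Nwosu ($262,200); remaining pool $1,862,200 reallocated over remaining profit-interest units 27.
Shares after redistribution: Orozco 965,585.19 → $965,600; Andrade 482,792.59 → $482,800; Ferraro 275,881.48 → $275,900; Halvorsen 137,940.74 → $137,950.
Rounding difference −$50 applied to Orozco → $965,550.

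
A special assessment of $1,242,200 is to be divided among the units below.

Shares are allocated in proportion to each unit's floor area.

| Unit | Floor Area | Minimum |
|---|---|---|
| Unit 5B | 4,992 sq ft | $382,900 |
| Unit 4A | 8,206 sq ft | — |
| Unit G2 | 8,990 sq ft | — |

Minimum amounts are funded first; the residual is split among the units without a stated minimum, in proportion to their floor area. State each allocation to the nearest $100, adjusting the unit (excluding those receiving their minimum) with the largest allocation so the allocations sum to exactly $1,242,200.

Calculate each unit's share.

Minimums first: Unit 5B $382,900. Remaining pool $859,300.
Remaining pool split over remaining floor area 17,196: Unit 4A 410,061.40 → $410,100; Unit G2 449,238.60 → $449,200.

Unit 5B: $382,900 | Unit 4A: $410,100 | Unit G2: $449,200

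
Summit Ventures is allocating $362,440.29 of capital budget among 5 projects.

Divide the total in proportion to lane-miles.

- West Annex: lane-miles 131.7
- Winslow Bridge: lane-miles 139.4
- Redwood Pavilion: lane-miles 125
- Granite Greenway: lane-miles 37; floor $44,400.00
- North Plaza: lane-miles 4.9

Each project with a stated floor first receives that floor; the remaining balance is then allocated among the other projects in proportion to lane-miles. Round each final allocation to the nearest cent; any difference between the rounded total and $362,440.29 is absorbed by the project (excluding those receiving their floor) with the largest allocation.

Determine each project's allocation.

West Annex: $104,453.63; Winslow Bridge: $110,560.64; Redwood Pavilion: $99,139.74; Granite Greenway: $44,400.00; North Plaza: $3,886.28

Minimums first: Granite Greenway $44,400.00. Balance $318,040.29.
Balance split over remaining lane-miles 401: West Annex 104,453.6314 → $104,453.63; Winslow Bridge 110,560.6395 → $110,560.64; Redwood Pavilion 99,139.7413 → $99,139.74; North Plaza 3,886.2779 → $3,886.28.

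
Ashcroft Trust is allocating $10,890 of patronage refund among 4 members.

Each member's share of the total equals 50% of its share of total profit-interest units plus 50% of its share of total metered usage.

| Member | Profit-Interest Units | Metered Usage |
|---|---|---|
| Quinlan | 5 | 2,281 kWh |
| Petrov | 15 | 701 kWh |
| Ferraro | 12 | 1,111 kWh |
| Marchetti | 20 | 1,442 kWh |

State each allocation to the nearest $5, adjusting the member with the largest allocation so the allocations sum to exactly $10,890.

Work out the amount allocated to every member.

Quinlan: $2,765 | Petrov: $2,260 | Ferraro: $2,350 | Marchetti: $3,515

Totals — profit-interest units 52, metered usage 5,535.
Composite weights (50% profit-interest units + 50% metered usage): Quinlan 0.2541; Petrov 0.2076; Ferraro 0.2157; Marchetti 0.3226.
Pro-rata amounts: Quinlan 2,767.47; Petrov 2,260.27; Ferraro 2,349.47; Marchetti 3,512.78.
Rounded to nearest $5: Quinlan $2,765; Petrov $2,260; Ferraro $2,350; Marchetti $3,515. Sum = $10,890.
No rounding difference to absorb.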